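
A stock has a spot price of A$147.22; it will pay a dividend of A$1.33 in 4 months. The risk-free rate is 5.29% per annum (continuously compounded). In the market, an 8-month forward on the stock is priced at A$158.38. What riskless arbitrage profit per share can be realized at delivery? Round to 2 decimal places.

A$7.23 per share

PV(dividends) I = 1.33·e^(−0.0529·4/12) = 1.3068
Fair forward F* = (S − I)·e^(rT) = (147.22 − 1.3068)·e^0.035267 = 145.9132 × 1.035896 = 151.1509
Market A$158.38 > fair 151.1509: forward overpriced → cash-and-carry (borrow at r, buy the stock and collect the dividends, short the forward).
Profit at T = |F_mkt − F*| = |158.38 − 151.1509| = A$7.23 per share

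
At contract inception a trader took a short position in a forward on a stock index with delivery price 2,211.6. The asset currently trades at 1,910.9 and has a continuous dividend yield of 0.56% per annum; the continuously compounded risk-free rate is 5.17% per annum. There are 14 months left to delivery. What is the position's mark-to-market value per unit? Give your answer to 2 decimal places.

Current fair forward for the remaining 14 months: F = S·e^((r − q)·T), (r − q) = 0.0517 − 0.0056 = 0.0461
F = 1910.9 · e^(0.0461 × 14/12) = 1910.9 × 1.05525594 = 2016.4886
Value of long forward = (F − K)·e^(−rT) = (2016.4886 − 2211.6) · e^(−0.0517·14/12)
= -195.1114 × 0.94146636 = -183.69
Short position value = −(long value) = 183.69

183.69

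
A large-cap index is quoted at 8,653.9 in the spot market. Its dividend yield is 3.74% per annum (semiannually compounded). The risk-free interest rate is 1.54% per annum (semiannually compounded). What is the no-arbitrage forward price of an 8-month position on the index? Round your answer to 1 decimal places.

8,529.5

F = S · (1+r/2)^(2T) / (1+q/2)^(2T)
= 8653.9 × 1.010280 / 1.025011 = 8653.9 × 0.985628
F = 8,529.5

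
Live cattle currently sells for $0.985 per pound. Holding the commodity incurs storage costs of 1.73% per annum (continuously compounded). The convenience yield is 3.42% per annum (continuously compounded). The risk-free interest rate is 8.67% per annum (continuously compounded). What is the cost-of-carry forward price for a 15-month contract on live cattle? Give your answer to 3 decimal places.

Net carry = r + u − y = 0.0867 + 0.0173 − 0.0342 = 0.0698
F = S·e^((r+u−y)T) = 0.985 · e^(0.0698 × 15/12) = 0.985 · e^0.087250
= 0.985 × 1.091169 = $1.075 per pound

$1.075 per pound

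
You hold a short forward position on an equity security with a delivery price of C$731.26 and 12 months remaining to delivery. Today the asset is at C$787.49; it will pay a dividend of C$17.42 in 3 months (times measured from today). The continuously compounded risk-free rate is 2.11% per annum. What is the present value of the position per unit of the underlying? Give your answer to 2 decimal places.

-C$54.17

PV(remaining dividends) I = 17.42·e^(−0.0211·3/12) = 17.3284
Current forward F = (S − I)·e^(rT) = (787.49 − 17.3284)·e^(0.0211·12/12) = 770.1616 × 1.021324 = 786.5845
Value (long) = (F − K)·e^(−rT) = (786.5845 − 731.26) × 0.979121 = 54.1694
Short position value = −(long value) = -C$54.17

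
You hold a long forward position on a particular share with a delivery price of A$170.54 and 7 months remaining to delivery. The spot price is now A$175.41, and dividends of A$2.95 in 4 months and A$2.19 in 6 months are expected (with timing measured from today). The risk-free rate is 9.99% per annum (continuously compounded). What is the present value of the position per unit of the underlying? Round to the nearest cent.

PV(remaining dividends) I = 2.95·e^(−0.0999·4/12) + 2.19·e^(−0.0999·6/12) = 4.9367
Current forward F = (S − I)·e^(rT) = (175.41 − 4.9367)·e^(0.0999·7/12) = 170.4733 × 1.060006 = 180.7027
Value (long) = (F − K)·e^(−rT) = (180.7027 − 170.54) × 0.943390 = 9.5874
Value = A$9.59

A$9.59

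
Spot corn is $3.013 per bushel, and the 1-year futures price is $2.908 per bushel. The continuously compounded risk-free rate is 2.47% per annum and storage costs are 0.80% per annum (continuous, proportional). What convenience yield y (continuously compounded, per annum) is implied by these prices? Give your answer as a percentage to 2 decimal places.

F = S·e^((r+u−y)T) ⇒ (r+u−y) = ln(F/S)/T
ln(2.908/3.013) = -0.035471; /T ⇒ -0.035471
y = r + u − ln(F/S)/T = 0.0247 + 0.0080 + 0.035471 = 0.068171
y = 6.82%

6.82%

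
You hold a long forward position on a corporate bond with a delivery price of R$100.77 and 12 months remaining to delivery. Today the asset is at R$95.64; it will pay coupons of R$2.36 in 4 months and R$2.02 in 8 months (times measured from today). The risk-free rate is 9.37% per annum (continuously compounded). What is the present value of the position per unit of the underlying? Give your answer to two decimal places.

-R$0.30

PV(remaining coupons) I = 2.36·e^(−0.0937·4/12) + 2.02·e^(−0.0937·8/12) = 4.1851
Current forward F = (S − I)·e^(rT) = (95.64 − 4.1851)·e^(0.0937·12/12) = 91.4549 × 1.098230 = 100.4385
Value (long) = (F − K)·e^(−rT) = (100.4385 − 100.77) × 0.910556 = -0.3018
Value = -R$0.30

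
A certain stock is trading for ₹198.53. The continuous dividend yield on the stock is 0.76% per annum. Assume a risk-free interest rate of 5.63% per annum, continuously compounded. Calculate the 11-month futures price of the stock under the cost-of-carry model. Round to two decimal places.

F = S·e^((r − q)T) = 198.53 · e^((0.0563 − 0.0076) × 11/12)
= 198.53 · e^0.044642 = 198.53 × 1.045653
F = ₹207.59

₹207.59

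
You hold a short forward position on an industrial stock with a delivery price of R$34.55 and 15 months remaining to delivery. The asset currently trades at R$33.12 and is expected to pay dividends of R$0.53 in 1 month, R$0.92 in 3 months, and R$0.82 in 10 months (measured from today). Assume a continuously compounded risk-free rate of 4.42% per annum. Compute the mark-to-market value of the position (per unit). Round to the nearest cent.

PV(remaining dividends) I = 0.53·e^(−0.0442·1/12) + 0.92·e^(−0.0442·3/12) + 0.82·e^(−0.0442·10/12) = 2.2283
Current forward F = (S − I)·e^(rT) = (33.12 − 2.2283)·e^(0.0442·15/12) = 30.8917 × 1.056805 = 32.6465
Value (long) = (F − K)·e^(−rT) = (32.6465 − 34.55) × 0.946249 = -1.8012
Short position value = −(long value) = R$1.80

R$1.80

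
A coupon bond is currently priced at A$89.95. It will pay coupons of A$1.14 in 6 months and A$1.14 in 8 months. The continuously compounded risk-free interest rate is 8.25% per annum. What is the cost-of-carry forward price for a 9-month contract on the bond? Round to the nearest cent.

PV(coupons) I = 1.14·e^(−0.0825·6/12) + 1.14·e^(−0.0825·8/12)
I = 1.0939 + 1.0790 = 2.1729
F = (S − I)·e^(rT) = (89.95 − 2.1729) · e^(0.0825·9/12)
= 87.7771 · e^0.061875 = 87.7771 × 1.063829 = A$93.38

A$93.38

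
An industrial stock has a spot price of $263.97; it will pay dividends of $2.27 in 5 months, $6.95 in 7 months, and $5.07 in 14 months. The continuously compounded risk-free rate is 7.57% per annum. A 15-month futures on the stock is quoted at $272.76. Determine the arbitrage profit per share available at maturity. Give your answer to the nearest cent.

PV(dividends) I = 2.27·e^(−0.0757·5/12) + 6.95·e^(−0.0757·7/12) + 5.07·e^(−0.0757·14/12) = 13.4907
Fair futures F* = (S − I)·e^(rT) = (263.97 − 13.4907)·e^0.094625 = 250.4793 × 1.099247 = 275.3386
Market $272.76 < fair 275.3386: forward underpriced → reverse cash-and-carry (short the stock, invest proceeds at r, pay the dividends, go long the forward).
Profit at T = |F_mkt − F*| = |272.76 − 275.3386| = $2.58 per share

$2.58 per share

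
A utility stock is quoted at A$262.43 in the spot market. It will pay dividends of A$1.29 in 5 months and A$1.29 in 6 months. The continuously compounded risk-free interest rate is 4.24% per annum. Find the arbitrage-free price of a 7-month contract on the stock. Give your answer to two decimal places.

A$266.41

PV(dividends) I = 1.29·e^(−0.0424·5/12) + 1.29·e^(−0.0424·6/12)
I = 1.2674 + 1.2629 = 2.5303
F = (S − I)·e^(rT) = (262.43 − 2.5303) · e^(0.0424·7/12)
= 259.8997 · e^0.024733 = 259.8997 × 1.025041 = A$266.41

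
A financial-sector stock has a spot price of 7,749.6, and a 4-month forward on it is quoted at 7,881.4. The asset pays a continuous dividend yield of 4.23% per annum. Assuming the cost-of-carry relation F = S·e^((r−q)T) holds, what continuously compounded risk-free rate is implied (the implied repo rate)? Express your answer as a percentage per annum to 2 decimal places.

From F = S·e^((r−q)T): (r − q) = ln(F/S)/T
ln(7881.4/7749.6) = ln(1.017007) = 0.016864
(r − q) = 0.016864 / (4/12) = 0.050592
r = ln(F/S)/T + q = 0.050592 + 0.0423 = 0.092892
r = 9.29%

9.29%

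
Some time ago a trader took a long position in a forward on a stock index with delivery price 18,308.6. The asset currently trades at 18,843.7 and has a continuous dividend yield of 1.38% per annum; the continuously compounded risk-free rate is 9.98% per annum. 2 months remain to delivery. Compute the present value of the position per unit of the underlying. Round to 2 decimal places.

793.82

Current fair forward for the remaining 2 months: F = S·e^((r − q)·T), (r − q) = 0.0998 − 0.0138 = 0.0860
F = 18843.7 · e^(0.0860 × 2/12) = 18843.7 × 1.01443655 = 19115.7380
Value of long forward = (F − K)·e^(−rT) = (19115.7380 − 18308.6) · e^(−0.0998·2/12)
= 807.1380 × 0.98350424 = 793.82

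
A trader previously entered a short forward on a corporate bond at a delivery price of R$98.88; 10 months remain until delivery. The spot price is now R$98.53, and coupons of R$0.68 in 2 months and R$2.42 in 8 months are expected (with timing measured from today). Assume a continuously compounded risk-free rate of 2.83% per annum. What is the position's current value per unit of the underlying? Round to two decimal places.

PV(remaining coupons) I = 0.68·e^(−0.0283·2/12) + 2.42·e^(−0.0283·8/12) = 3.0516
Current forward F = (S − I)·e^(rT) = (98.53 − 3.0516)·e^(0.0283·10/12) = 95.4784 × 1.023864 = 97.7569
Value (long) = (F − K)·e^(−rT) = (97.7569 − 98.88) × 0.976693 = -1.0969
Short position value = −(long value) = R$1.10

R$1.10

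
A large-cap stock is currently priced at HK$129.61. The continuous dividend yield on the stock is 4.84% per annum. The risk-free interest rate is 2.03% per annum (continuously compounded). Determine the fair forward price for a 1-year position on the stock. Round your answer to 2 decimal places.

HK$126.02

F = S·e^((r − q)T) = 129.61 · e^((0.0203 − 0.0484) × 1)
= 129.61 · e^-0.028100 = 129.61 × 0.972291
F = HK$126.02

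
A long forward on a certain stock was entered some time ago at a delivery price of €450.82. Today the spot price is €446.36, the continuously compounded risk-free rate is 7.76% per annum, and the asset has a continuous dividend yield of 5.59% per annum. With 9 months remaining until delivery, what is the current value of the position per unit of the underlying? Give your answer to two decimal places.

€2.70

Current fair forward for the remaining 9 months: F = S·e^((r − q)·T), (r − q) = 0.0776 − 0.0559 = 0.0217
F = 446.36 · e^(0.0217 × 9/12) = 446.36 × 1.016408 = 453.6839
Value of long forward = (F − K)·e^(−rT) = (453.6839 − 450.82) · e^(−0.0776·9/12)
= 2.8639 × 0.943461 = 2.70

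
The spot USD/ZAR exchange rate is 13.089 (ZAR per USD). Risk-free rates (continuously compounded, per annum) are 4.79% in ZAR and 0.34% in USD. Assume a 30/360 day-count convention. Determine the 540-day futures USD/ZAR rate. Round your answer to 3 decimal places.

F = S·e^((r_ZAR − r_USD)T) = 13.089 · e^((0.0479 − 0.0034) × 540/360)
= 13.089 · e^0.066750 = 13.089 × 1.069028
F = 13.993 ZAR per USD

13.993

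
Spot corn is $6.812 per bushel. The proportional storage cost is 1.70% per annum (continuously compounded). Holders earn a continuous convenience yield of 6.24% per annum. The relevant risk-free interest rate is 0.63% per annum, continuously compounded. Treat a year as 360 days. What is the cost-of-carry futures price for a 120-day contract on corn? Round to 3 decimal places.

$6.724 per bushel

Net carry = r + u − y = 0.0063 + 0.0170 − 0.0624 = -0.0391
F = S·e^((r+u−y)T) = 6.812 · e^(-0.0391 × 120/360) = 6.812 · e^-0.013033
= 6.812 × 0.987052 = $6.724 per bushel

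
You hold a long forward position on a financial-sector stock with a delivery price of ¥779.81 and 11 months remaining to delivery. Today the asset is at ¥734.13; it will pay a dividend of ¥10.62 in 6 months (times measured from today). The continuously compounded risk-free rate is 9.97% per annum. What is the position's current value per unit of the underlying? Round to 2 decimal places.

PV(remaining dividends) I = 10.62·e^(−0.0997·6/12) = 10.1036
Current forward F = (S − I)·e^(rT) = (734.13 − 10.1036)·e^(0.0997·11/12) = 724.0264 × 1.095698 = 793.3143
Value (long) = (F − K)·e^(−rT) = (793.3143 − 779.81) × 0.912660 = 12.3248
Value = ¥12.32

¥12.32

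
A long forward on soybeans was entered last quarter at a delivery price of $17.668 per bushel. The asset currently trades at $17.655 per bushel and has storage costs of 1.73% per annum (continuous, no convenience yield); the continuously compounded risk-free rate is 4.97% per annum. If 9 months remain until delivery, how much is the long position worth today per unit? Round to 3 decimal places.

$0.864 per bushel

Current fair forward for the remaining 9 months: F = S·e^((r + u)·T), (r + u) = 0.0497 + 0.0173 = 0.0670
F = 17.655 · e^(0.0670 × 9/12) = 17.655 × 1.051534 = 18.5648
Value of long forward = (F − K)·e^(−rT) = (18.5648 − 17.668) · e^(−0.0497·9/12)
= 0.8968 × 0.963411 = 0.864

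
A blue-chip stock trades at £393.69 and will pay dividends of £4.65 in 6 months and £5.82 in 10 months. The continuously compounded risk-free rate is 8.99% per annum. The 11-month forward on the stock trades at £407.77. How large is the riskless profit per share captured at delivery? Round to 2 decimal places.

PV(dividends) I = 4.65·e^(−0.0899·6/12) + 5.82·e^(−0.0899·10/12) = 9.8455
Fair forward F* = (S − I)·e^(rT) = (393.69 − 9.8455)·e^0.082408 = 383.8445 × 1.085899 = 416.8164
Market £407.77 < fair 416.8164: forward underpriced → reverse cash-and-carry (short the stock, invest proceeds at r, pay the dividends, go long the forward).
Profit at T = |F_mkt − F*| = |407.77 − 416.8164| = £9.05 per share

£9.05 per share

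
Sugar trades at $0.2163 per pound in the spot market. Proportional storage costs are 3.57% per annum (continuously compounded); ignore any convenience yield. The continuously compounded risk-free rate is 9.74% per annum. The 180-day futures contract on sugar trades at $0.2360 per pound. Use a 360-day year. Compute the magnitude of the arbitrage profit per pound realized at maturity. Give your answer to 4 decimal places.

Fair futures: F* = S·e^(carry·T), with carry = (r + u) = 0.0974 + 0.0357 = 0.1331
F* = 0.2163 · e^(0.1331 × 180/360) = 0.2163 · e^0.066550 = 0.2163 × 1.068814 = $0.2312
Market $0.2360 > fair $0.2312: forward overpriced → cash-and-carry (buy spot, short the forward).
At maturity, profit = |F_mkt − F*| = |0.2360 − 0.2312| = $0.0048 per pound

$0.0048 per pound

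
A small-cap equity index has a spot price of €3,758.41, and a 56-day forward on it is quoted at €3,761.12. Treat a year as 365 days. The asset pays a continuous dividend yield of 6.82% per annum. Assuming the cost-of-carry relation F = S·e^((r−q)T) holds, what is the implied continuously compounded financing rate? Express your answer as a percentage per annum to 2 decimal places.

7.29%

From F = S·e^((r−q)T): (r − q) = ln(F/S)/T
ln(3761.12/3758.41) = ln(1.000721) = 0.000721
(r − q) = 0.000721 / (56/365) = 0.004699
r = ln(F/S)/T + q = 0.004699 + 0.0682 = 0.072899
r = 7.29%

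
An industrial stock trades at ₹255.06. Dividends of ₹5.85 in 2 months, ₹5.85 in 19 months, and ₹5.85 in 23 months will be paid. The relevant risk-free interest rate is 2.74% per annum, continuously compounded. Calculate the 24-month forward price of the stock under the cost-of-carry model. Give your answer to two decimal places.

₹251.50

PV(dividends) I = 5.85·e^(−0.0274·2/12) + 5.85·e^(−0.0274·19/12) + 5.85·e^(−0.0274·23/12)
I = 5.8233 + 5.6016 + 5.5507 = 16.9756
F = (S − I)·e^(rT) = (255.06 − 16.9756) · e^(0.0274·24/12)
= 238.0844 · e^0.054800 = 238.0844 × 1.056329 = ₹251.50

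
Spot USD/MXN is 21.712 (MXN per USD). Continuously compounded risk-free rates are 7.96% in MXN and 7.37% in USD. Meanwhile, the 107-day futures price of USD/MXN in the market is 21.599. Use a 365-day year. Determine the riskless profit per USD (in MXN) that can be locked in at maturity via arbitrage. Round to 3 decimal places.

Fair futures: F* = S·e^(carry·T), with carry = (r_MXN − r_USD) = 0.0796 − 0.0737 = 0.0059
F* = 21.712 · e^(0.0059 × 107/365) = 21.712 · e^0.001730 = 21.712 × 1.001731 = 21.7496
Market 21.599 < fair 21.7496: forward underpriced → reverse cash-and-carry (short spot, go long the forward).
At maturity, profit = |F_mkt − F*| = |21.599 − 21.7496| = 0.151 per USD (in MXN)

0.151 per USD (in MXN)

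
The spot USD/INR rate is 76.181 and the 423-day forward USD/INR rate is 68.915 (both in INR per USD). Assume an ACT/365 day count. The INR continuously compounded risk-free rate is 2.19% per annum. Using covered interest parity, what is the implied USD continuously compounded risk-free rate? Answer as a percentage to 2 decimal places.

F = S·e^((r_INR − r_USD)T) ⇒ r_USD = r_INR − ln(F/S)/T
ln(68.915/76.181) = -0.100238; /(423/365) = -0.086494
r_USD = 0.0219 + 0.086494 = 0.108394
r_USD = 10.84%

10.84%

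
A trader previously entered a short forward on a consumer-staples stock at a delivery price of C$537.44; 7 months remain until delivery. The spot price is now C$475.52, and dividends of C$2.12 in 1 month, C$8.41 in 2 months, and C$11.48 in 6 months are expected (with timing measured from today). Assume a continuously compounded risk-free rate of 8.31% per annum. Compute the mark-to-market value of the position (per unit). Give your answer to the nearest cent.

PV(remaining dividends) I = 2.12·e^(−0.0831·1/12) + 8.41·e^(−0.0831·2/12) + 11.48·e^(−0.0831·6/12) = 21.4125
Current forward F = (S − I)·e^(rT) = (475.52 − 21.4125)·e^(0.0831·7/12) = 454.1075 × 1.049669 = 476.6626
Value (long) = (F − K)·e^(−rT) = (476.6626 − 537.44) × 0.952681 = -57.9015
Short position value = −(long value) = C$57.90

C$57.90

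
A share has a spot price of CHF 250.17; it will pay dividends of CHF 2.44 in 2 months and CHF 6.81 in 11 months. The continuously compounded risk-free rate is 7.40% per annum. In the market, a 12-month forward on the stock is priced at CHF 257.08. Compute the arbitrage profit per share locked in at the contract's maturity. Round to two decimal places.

PV(dividends) I = 2.44·e^(−0.0740·2/12) + 6.81·e^(−0.0740·11/12) = 8.7735
Fair forward F* = (S − I)·e^(rT) = (250.17 − 8.7735)·e^0.074000 = 241.3965 × 1.076807 = 259.9374
Market CHF 257.08 < fair 259.9374: forward underpriced → reverse cash-and-carry (short the stock, invest proceeds at r, pay the dividends, go long the forward).
Profit at T = |F_mkt − F*| = |257.08 − 259.9374| = CHF 2.86 per share

CHF 2.86 per share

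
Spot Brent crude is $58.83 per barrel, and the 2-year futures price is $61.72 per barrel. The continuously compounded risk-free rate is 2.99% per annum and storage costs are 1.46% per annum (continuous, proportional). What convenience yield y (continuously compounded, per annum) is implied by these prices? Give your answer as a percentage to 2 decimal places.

2.05%

F = S·e^((r+u−y)T) ⇒ (r+u−y) = ln(F/S)/T
ln(61.72/58.83) = 0.047956; /T ⇒ 0.023978
y = r + u − ln(F/S)/T = 0.0299 + 0.0146 − 0.023978 = 0.020522
y = 2.05%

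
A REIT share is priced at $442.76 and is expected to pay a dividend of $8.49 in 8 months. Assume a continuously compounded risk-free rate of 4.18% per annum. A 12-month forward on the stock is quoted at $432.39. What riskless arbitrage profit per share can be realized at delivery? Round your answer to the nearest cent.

$20.66 per share

PV(dividends) I = 8.49·e^(−0.0418·8/12) = 8.2567
Fair forward F* = (S − I)·e^(rT) = (442.76 − 8.2567)·e^0.041800 = 434.5033 × 1.042686 = 453.0505
Market $432.39 < fair 453.0505: forward underpriced → reverse cash-and-carry (short the stock, invest proceeds at r, pay the dividends, go long the forward).
Profit at T = |F_mkt − F*| = |432.39 − 453.0505| = $20.66 per share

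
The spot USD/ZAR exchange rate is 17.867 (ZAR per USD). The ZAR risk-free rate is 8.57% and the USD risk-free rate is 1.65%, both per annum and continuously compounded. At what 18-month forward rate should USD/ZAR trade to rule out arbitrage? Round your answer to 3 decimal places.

F = S·e^((r_ZAR − r_USD)T) = 17.867 · e^((0.0857 − 0.0165) × 18/12)
= 17.867 · e^0.103800 = 17.867 × 1.109379
F = 19.821 ZAR per USD

19.821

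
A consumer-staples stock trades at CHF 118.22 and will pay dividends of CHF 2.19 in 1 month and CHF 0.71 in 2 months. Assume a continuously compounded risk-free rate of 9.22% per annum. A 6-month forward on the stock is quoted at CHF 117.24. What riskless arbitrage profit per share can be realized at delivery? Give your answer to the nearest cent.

CHF 3.55 per share

PV(dividends) I = 2.19·e^(−0.0922·1/12) + 0.71·e^(−0.0922·2/12) = 2.8724
Fair forward F* = (S − I)·e^(rT) = (118.22 − 2.8724)·e^0.046100 = 115.3476 × 1.047179 = 120.7896
Market CHF 117.24 < fair 120.7896: forward underpriced → reverse cash-and-carry (short the stock, invest proceeds at r, pay the dividends, go long the forward).
Profit at T = |F_mkt − F*| = |117.24 − 120.7896| = CHF 3.55 per share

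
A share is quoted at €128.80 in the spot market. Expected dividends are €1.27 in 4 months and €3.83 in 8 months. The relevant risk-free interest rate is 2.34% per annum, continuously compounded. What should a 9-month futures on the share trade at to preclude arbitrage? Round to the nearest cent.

€125.96

PV(dividends) I = 1.27·e^(−0.0234·4/12) + 3.83·e^(−0.0234·8/12)
I = 1.2601 + 3.7707 = 5.0308
F = (S − I)·e^(rT) = (128.80 − 5.0308) · e^(0.0234·9/12)
= 123.7692 · e^0.017550 = 123.7692 × 1.017705 = €125.96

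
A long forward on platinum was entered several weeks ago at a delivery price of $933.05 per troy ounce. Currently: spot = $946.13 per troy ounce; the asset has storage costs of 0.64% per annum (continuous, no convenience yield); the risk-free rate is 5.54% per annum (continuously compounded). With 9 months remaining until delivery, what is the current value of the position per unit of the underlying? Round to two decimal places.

Current fair forward for the remaining 9 months: F = S·e^((r + u)·T), (r + u) = 0.0554 + 0.0064 = 0.0618
F = 946.13 · e^(0.0618 × 9/12) = 946.13 × 1.047441 = 991.0154
Value of long forward = (F − K)·e^(−rT) = (991.0154 − 933.05) · e^(−0.0554·9/12)
= 57.9654 × 0.959301 = 55.61

$55.61 per troy ounce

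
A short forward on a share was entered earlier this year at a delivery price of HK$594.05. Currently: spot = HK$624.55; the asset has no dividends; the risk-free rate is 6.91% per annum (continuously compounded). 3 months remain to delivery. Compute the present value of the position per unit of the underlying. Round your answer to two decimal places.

-HK$40.67

Current fair forward for the remaining 3 months: F = S·e^(r·T), r = 0.0691
F = 624.55 · e^(0.0691 × 3/12) = 624.55 × 1.017425 = 635.4328
Value of long forward = (F − K)·e^(−rT) = (635.4328 − 594.05) · e^(−0.0691·3/12)
= 41.3828 × 0.982873 = 40.67
Short position value = −(long value) = -HK$40.67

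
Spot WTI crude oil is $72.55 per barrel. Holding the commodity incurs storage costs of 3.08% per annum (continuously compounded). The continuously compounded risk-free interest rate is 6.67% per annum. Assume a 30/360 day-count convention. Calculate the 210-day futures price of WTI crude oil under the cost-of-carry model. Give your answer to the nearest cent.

Net carry = r + u − y = 0.0667 + 0.0308 − 0.0000 = 0.0975
F = S·e^((r+u−y)T) = 72.55 · e^(0.0975 × 210/360) = 72.55 · e^0.056875
= 72.55 × 1.058523 = $76.80 per barrel

$76.80 per barrel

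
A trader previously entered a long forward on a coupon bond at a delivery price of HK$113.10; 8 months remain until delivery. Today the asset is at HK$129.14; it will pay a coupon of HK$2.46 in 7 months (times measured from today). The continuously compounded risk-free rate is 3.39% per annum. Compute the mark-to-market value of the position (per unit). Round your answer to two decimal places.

HK$16.16

PV(remaining coupons) I = 2.46·e^(−0.0339·7/12) = 2.4118
Current forward F = (S − I)·e^(rT) = (129.14 − 2.4118)·e^(0.0339·8/12) = 126.7282 × 1.022857 = 129.6248
Value (long) = (F − K)·e^(−rT) = (129.6248 − 113.10) × 0.977653 = 16.1555
Value = HK$16.16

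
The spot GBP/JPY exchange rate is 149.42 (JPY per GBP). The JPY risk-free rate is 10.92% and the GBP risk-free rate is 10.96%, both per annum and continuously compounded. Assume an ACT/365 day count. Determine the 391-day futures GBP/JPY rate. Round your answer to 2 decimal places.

149.36

F = S·e^((r_JPY − r_GBP)T) = 149.42 · e^((0.1092 − 0.1096) × 391/365)
= 149.42 · e^-0.000428 = 149.42 × 0.999572
F = 149.36 JPY per GBP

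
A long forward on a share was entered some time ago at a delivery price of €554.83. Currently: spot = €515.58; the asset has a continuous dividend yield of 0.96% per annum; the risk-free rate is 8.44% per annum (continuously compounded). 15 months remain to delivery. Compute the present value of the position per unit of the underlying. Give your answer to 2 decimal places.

Current fair forward for the remaining 15 months: F = S·e^((r − q)·T), (r − q) = 0.0844 − 0.0096 = 0.0748
F = 515.58 · e^(0.0748 × 15/12) = 515.58 × 1.098011 = 566.1125
Value of long forward = (F − K)·e^(−rT) = (566.1125 − 554.83) · e^(−0.0844·15/12)
= 11.2825 × 0.899874 = 10.15

€10.15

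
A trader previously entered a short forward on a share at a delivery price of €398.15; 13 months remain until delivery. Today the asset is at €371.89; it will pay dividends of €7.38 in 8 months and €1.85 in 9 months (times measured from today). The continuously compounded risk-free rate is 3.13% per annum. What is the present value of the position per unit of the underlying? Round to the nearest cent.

€22.02

PV(remaining dividends) I = 7.38·e^(−0.0313·8/12) + 1.85·e^(−0.0313·9/12) = 9.0347
Current forward F = (S − I)·e^(rT) = (371.89 − 9.0347)·e^(0.0313·13/12) = 362.8553 × 1.034490 = 375.3702
Value (long) = (F − K)·e^(−rT) = (375.3702 − 398.15) × 0.966660 = -22.0203
Short position value = −(long value) = €22.02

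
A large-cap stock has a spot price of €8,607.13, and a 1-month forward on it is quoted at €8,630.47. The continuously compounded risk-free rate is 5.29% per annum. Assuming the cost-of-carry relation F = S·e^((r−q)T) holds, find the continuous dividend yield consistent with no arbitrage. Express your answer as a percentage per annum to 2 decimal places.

From F = S·e^((r−q)T): (r − q) = ln(F/S)/T
ln(8630.47/8607.13) = ln(1.002712) = 0.002708
(r − q) = 0.002708 / (1/12) = 0.032496
q = r − ln(F/S)/T = 0.0529 − 0.032496 = 0.020404
q = 2.04%

2.04%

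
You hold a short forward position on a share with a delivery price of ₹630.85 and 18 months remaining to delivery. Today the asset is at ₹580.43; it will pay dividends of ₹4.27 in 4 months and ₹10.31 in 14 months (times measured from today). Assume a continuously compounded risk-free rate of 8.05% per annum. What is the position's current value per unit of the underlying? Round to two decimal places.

PV(remaining dividends) I = 4.27·e^(−0.0805·4/12) + 10.31·e^(−0.0805·14/12) = 13.5427
Current forward F = (S − I)·e^(rT) = (580.43 − 13.5427)·e^(0.0805·18/12) = 566.8873 × 1.128343 = 639.6433
Value (long) = (F − K)·e^(−rT) = (639.6433 − 630.85) × 0.886255 = 7.7931
Short position value = −(long value) = -₹7.79

-₹7.79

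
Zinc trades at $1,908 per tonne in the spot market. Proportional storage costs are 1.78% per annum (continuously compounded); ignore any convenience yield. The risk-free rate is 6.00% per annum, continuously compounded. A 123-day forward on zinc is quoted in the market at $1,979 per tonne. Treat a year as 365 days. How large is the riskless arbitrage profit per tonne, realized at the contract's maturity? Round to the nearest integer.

Fair forward: F* = S·e^(carry·T), with carry = (r + u) = 0.0600 + 0.0178 = 0.0778
F* = 1908 · e^(0.0778 × 123/365) = 1908 · e^0.026218 = 1908 × 1.026565 = $1958.6860
Market $1979 > fair $1958.6860: forward overpriced → cash-and-carry (buy spot, short the forward).
At maturity, profit = |F_mkt − F*| = |1979 − 1958.6860| = $20 per tonne

$20 per tonne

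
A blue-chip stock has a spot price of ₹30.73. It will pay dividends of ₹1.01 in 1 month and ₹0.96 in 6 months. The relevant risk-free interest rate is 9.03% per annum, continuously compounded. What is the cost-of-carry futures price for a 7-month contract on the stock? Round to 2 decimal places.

₹30.37

PV(dividends) I = 1.01·e^(−0.0903·1/12) + 0.96·e^(−0.0903·6/12)
I = 1.0024 + 0.9176 = 1.9200
F = (S − I)·e^(rT) = (30.73 − 1.9200) · e^(0.0903·7/12)
= 28.8100 · e^0.052675 = 28.8100 × 1.054087 = ₹30.37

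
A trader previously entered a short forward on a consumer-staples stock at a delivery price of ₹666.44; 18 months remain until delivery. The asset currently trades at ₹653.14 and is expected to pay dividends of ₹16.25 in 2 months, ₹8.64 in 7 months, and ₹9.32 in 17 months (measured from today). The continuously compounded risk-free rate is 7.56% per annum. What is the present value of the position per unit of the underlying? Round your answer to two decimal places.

-₹25.46

PV(remaining dividends) I = 16.25·e^(−0.0756·2/12) + 8.64·e^(−0.0756·7/12) + 9.32·e^(−0.0756·17/12) = 32.6872
Current forward F = (S − I)·e^(rT) = (653.14 − 32.6872)·e^(0.0756·18/12) = 620.4528 × 1.120080 = 694.9568
Value (long) = (F − K)·e^(−rT) = (694.9568 − 666.44) × 0.892793 = 25.4596
Short position value = −(long value) = -₹25.46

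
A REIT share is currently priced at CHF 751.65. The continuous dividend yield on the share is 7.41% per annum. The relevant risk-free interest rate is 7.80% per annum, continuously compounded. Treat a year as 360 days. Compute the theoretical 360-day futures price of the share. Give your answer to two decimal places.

CHF 754.59

F = S·e^((r − q)T) = 751.65 · e^((0.0780 − 0.0741) × 360/360)
= 751.65 · e^0.003900 = 751.65 × 1.003908
F = CHF 754.59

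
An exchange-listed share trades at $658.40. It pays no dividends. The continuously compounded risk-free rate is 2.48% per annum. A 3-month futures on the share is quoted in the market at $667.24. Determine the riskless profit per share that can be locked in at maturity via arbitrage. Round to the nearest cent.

Fair futures: F* = S·e^(carry·T), with carry = r = 0.0248
F* = 658.40 · e^(0.0248 × 3/12) = 658.40 · e^0.006200 = 658.40 × 1.006219 = $662.4946
Market $667.24 > fair $662.4946: forward overpriced → cash-and-carry (buy spot, short the forward).
At maturity, profit = |F_mkt − F*| = |667.24 − 662.4946| = $4.75 per share

$4.75 per share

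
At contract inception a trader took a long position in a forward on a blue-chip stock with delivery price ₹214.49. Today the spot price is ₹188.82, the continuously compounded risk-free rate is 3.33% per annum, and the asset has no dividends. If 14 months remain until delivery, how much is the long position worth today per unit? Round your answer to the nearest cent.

Current fair forward for the remaining 14 months: F = S·e^(r·T), r = 0.0333
F = 188.82 · e^(0.0333 × 14/12) = 188.82 × 1.039615 = 196.3001
Value of long forward = (F − K)·e^(−rT) = (196.3001 − 214.49) · e^(−0.0333·14/12)
= -18.1899 × 0.961895 = -17.50

-₹17.50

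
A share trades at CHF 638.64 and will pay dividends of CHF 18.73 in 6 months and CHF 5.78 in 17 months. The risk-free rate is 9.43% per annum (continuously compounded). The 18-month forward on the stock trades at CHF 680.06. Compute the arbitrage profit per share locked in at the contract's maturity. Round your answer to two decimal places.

PV(dividends) I = 18.73·e^(−0.0943·6/12) + 5.78·e^(−0.0943·17/12) = 22.9246
Fair forward F* = (S − I)·e^(rT) = (638.64 − 22.9246)·e^0.141450 = 615.7154 × 1.151943 = 709.2690
Market CHF 680.06 < fair 709.2690: forward underpriced → reverse cash-and-carry (short the stock, invest proceeds at r, pay the dividends, go long the forward).
Profit at T = |F_mkt − F*| = |680.06 − 709.2690| = CHF 29.21 per share

CHF 29.21 per share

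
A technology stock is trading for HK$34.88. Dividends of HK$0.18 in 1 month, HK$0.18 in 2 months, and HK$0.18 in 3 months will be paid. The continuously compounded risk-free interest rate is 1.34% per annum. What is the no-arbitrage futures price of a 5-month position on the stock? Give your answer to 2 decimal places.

PV(dividends) I = 0.18·e^(−0.0134·1/12) + 0.18·e^(−0.0134·2/12) + 0.18·e^(−0.0134·3/12)
I = 0.1798 + 0.1796 + 0.1794 = 0.5388
F = (S − I)·e^(rT) = (34.88 − 0.5388) · e^(0.0134·5/12)
= 34.3412 · e^0.005583 = 34.3412 × 1.005599 = HK$34.53

HK$34.53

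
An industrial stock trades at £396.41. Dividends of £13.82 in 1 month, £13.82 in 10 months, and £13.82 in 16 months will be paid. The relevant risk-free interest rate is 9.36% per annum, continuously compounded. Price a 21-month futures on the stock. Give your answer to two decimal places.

PV(dividends) I = 13.82·e^(−0.0936·1/12) + 13.82·e^(−0.0936·10/12) + 13.82·e^(−0.0936·16/12)
I = 13.7126 + 12.7830 + 12.1985 = 38.6941
F = (S − I)·e^(rT) = (396.41 − 38.6941) · e^(0.0936·21/12)
= 357.7159 · e^0.163800 = 357.7159 × 1.177979 = £421.38

£421.38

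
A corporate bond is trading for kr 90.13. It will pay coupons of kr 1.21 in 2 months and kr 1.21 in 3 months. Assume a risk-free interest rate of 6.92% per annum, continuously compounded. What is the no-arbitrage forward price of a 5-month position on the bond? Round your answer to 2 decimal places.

PV(coupons) I = 1.21·e^(−0.0692·2/12) + 1.21·e^(−0.0692·3/12)
I = 1.1961 + 1.1892 = 2.3853
F = (S − I)·e^(rT) = (90.13 − 2.3853) · e^(0.0692·5/12)
= 87.7447 · e^0.028833 = 87.7447 × 1.029253 = kr 90.31

kr 90.31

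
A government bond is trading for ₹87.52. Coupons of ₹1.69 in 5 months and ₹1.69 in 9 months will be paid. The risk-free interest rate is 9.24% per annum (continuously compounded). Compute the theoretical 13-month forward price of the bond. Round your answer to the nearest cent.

PV(coupons) I = 1.69·e^(−0.0924·5/12) + 1.69·e^(−0.0924·9/12)
I = 1.6262 + 1.5768 = 3.2030
F = (S − I)·e^(rT) = (87.52 − 3.2030) · e^(0.0924·13/12)
= 84.3170 · e^0.100100 = 84.3170 × 1.105281 = ₹93.19

₹93.19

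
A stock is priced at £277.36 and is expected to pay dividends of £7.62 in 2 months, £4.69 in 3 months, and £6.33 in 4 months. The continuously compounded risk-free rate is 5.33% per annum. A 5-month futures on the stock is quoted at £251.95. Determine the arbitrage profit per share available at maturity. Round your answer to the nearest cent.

£12.83 per share

PV(dividends) I = 7.62·e^(−0.0533·2/12) + 4.69·e^(−0.0533·3/12) + 6.33·e^(−0.0533·4/12) = 18.3991
Fair futures F* = (S − I)·e^(rT) = (277.36 − 18.3991)·e^0.022208 = 258.9609 × 1.022456 = 264.7761
Market £251.95 < fair 264.7761: forward underpriced → reverse cash-and-carry (short the stock, invest proceeds at r, pay the dividends, go long the forward).
Profit at T = |F_mkt − F*| = |251.95 − 264.7761| = £12.83 per share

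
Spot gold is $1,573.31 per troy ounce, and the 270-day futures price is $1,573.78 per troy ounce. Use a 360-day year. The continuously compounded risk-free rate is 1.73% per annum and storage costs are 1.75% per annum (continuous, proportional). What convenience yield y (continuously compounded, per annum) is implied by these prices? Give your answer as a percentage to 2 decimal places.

3.44%

F = S·e^((r+u−y)T) ⇒ (r+u−y) = ln(F/S)/T
ln(1573.78/1573.31) = 0.000299; /T ⇒ 0.000399
y = r + u − ln(F/S)/T = 0.0173 + 0.0175 − 0.000399 = 0.034401
y = 3.44%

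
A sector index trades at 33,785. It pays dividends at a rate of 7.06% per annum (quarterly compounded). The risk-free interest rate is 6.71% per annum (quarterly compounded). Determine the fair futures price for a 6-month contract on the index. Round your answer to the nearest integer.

F = S · (1+r/4)^(4T) / (1+q/4)^(4T)
= 33785 × 1.033831 / 1.035612 = 33785 × 0.998280
F = 33,727

33,727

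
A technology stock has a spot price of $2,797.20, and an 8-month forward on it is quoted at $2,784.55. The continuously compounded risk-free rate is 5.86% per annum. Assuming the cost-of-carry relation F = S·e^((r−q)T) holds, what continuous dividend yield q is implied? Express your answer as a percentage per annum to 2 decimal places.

From F = S·e^((r−q)T): (r − q) = ln(F/S)/T
ln(2784.55/2797.20) = ln(0.995478) = -0.004532
(r − q) = -0.004532 / (8/12) = -0.006798
q = r − ln(F/S)/T = 0.0586 + 0.006798 = 0.065398
q = 6.54%

6.54%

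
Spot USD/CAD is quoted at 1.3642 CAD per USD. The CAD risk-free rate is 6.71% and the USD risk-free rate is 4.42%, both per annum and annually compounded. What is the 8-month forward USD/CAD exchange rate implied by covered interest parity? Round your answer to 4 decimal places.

1.3841

By covered interest parity, F = S · (1+r_CAD)^T / (1+r_USD)^T
= 1.3642 × 1.044247 / 1.029254 = 1.3642 × 1.014567
F = 1.3841 CAD per USD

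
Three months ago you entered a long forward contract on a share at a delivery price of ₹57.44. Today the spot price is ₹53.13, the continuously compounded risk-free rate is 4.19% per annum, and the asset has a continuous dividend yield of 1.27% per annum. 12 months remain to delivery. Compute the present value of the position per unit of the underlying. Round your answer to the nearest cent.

-₹2.62

Current fair forward for the remaining 12 months: F = S·e^((r − q)·T), (r − q) = 0.0419 − 0.0127 = 0.0292
F = 53.13 · e^(0.0292 × 12/12) = 53.13 × 1.029630 = 54.7042
Value of long forward = (F − K)·e^(−rT) = (54.7042 − 57.44) · e^(−0.0419·12/12)
= -2.7358 × 0.958966 = -2.62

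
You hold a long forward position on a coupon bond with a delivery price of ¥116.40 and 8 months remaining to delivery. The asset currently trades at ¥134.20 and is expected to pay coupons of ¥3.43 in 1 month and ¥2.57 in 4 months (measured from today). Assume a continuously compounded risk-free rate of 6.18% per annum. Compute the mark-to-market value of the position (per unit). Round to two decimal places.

¥16.57

PV(remaining coupons) I = 3.43·e^(−0.0618·1/12) + 2.57·e^(−0.0618·4/12) = 5.9300
Current forward F = (S − I)·e^(rT) = (134.20 − 5.9300)·e^(0.0618·8/12) = 128.2700 × 1.042060 = 133.6650
Value (long) = (F − K)·e^(−rT) = (133.6650 − 116.40) × 0.959637 = 16.5681
Value = ¥16.57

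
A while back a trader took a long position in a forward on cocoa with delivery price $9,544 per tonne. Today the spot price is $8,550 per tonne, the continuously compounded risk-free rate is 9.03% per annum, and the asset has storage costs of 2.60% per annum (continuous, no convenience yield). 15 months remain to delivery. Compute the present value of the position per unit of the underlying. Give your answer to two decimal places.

Current fair forward for the remaining 15 months: F = S·e^((r + u)·T), (r + u) = 0.0903 + 0.0260 = 0.1163
F = 8550 · e^(0.1163 × 15/12) = 8550 × 1.15647317 = 9887.8456
Value of long forward = (F − K)·e^(−rT) = (9887.8456 − 9544) · e^(−0.0903·15/12)
= 343.8456 × 0.89326231 = 307.14

$307.14 per tonne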